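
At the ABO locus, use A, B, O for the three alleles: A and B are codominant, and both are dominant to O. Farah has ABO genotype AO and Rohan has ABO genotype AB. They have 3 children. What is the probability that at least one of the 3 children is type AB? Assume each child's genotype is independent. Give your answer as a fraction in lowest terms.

ABO cross AO × AB → 1/2 A, 1/4 B, 1/4 AB.
So P(type AB) = 1/4 per child.
P(none) = (3/4)^3 = 27/64; P(at least one) = 1 − 27/64 = 37/64.

37/64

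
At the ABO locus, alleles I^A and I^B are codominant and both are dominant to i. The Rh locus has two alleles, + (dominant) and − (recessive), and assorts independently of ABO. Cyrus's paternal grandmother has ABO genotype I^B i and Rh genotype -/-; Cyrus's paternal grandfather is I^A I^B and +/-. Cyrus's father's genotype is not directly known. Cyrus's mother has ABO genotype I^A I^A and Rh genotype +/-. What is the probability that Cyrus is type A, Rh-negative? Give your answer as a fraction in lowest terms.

3/16

Cyrus's father's ABO genotype from I^B i × I^A I^B: 1/4 I^A I^B, 1/4 I^A i, 1/4 I^B I^B, 1/4 I^B i.
Crossing each possibility with the mother I^A I^A and summing P(type A): 1/4·1/2 + 1/4·1 + 1/4·0 + 1/4·1/2 = 1/2.
Similarly for Rh via the father's Rh distribution: P(Rh-) = 3/8.
Independent loci: 1/2 × 3/8 = 3/16.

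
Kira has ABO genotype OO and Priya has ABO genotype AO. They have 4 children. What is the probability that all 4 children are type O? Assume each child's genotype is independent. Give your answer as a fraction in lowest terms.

1/16

ABO cross OO × AO → 1/2 O, 1/2 A.
So P(type O) = 1/2 per child.
All 4 independent: (1/2)^4 = 1/16.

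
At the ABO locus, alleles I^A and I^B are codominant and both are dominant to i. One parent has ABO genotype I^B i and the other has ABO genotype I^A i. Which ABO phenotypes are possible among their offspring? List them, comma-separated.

O, A, B, AB

Gametes from I^B i × I^A i give offspring ABO genotypes I^A I^B, I^A i, I^B i, i i, i.e. phenotypes O, A, B, AB.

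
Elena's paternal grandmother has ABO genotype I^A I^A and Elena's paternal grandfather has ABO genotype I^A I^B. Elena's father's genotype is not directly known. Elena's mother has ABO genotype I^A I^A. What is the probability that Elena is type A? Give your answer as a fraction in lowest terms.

Elena's father's ABO genotype from I^A I^A × I^A I^B: 1/2 I^A I^A, 1/2 I^A I^B.
Crossing each possibility with the mother I^A I^A and summing P(type A): 1/2·1 + 1/2·1/2 = 3/4.

3/4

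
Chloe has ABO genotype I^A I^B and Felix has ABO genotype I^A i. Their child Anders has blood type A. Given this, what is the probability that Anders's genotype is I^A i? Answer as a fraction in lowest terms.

1/2

Cross I^A I^B × I^A i → 1/4 I^A I^A, 1/4 I^A I^B, 1/4 I^A i, 1/4 I^B i.
Type-A genotypes among offspring: I^A I^A (1/4), I^A i (1/4); total 1/2.
P(I^A i | type A) = (1/4) / (1/2) = 1/2.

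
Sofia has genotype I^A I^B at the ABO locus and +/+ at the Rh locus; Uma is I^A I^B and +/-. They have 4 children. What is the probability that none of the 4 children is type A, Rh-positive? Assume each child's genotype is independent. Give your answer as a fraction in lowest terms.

ABO cross I^A I^B × I^A I^B → 1/4 A, 1/4 B, 1/2 AB.
Rh cross +/+ × +/- → 1 Rh+; so P(type A, Rh-positive) = 1/4 × 1 = 1/4 per child.
P(not type A, Rh-positive) = 3/4 for one child; (3/4)^4 = 81/256.

81/256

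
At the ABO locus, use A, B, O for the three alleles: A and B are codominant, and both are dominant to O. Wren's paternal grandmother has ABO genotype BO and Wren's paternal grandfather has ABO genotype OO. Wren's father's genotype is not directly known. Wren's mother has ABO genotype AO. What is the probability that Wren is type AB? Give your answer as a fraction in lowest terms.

Wren's father's ABO genotype from BO × OO: 1/2 BO, 1/2 OO.
Crossing each possibility with the mother AO and summing P(type AB): 1/2·1/4 + 1/2·0 = 1/8.

1/8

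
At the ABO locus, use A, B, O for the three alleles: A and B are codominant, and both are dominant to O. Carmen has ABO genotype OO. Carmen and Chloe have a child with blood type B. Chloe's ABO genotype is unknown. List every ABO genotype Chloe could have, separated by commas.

AB, BB, BO

For each candidate genotype of Chloe, check whether crossing it with OO can produce every observed child phenotype.
  AA → possible child types {A} ✗
  AB → possible child types {A, B} ✓
  AO → possible child types {O, A} ✗
  BB → possible child types {B} ✓
  BO → possible child types {O, B} ✓
  OO → possible child types {O} ✗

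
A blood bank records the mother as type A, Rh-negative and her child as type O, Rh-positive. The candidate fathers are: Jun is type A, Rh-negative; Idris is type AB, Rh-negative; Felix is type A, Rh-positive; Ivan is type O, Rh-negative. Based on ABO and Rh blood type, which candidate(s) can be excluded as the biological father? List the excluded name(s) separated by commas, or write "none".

A candidate is excluded only if no genotype consistent with his phenotype could produce a type O, Rh-positive child with a type A, Rh-negative mother.
Jun (type A, Rh-): no genotype consistent with that phenotype can produce a type-O Rh+ child with a type-A mother.
Idris (type AB, Rh-): no genotype consistent with that phenotype can produce a type-O Rh+ child with a type-A mother.
Ivan (type O, Rh-): no genotype consistent with that phenotype can produce a type-O Rh+ child with a type-A mother.

Jun, Idris, Ivan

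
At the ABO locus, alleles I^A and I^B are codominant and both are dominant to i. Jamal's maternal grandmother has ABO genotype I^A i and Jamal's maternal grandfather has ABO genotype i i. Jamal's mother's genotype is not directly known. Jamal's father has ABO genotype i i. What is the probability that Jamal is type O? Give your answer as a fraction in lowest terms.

3/4

Jamal's mother's ABO genotype from I^A i × i i: 1/2 I^A i, 1/2 i i.
Crossing each possibility with the father i i and summing P(type O): 1/2·1/2 + 1/2·1 = 3/4.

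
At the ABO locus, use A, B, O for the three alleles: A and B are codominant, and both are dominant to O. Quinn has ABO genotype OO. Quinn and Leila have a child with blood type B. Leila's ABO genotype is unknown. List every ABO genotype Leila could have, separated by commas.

For each candidate genotype of Leila, check whether crossing it with OO can produce every observed child phenotype.
  AA → possible child types {A} ✗
  AB → possible child types {A, B} ✓
  AO → possible child types {O, A} ✗
  BB → possible child types {B} ✓
  BO → possible child types {O, B} ✓
  OO → possible child types {O} ✗

AB, BB, BO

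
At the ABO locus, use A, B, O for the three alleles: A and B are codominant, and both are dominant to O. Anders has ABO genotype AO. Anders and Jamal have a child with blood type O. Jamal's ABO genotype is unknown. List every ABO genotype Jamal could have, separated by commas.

AO, BO, OO

For each candidate genotype of Jamal, check whether crossing it with AO can produce every observed child phenotype.
  AA → possible child types {A} ✗
  AB → possible child types {A, B, AB} ✗
  AO → possible child types {O, A} ✓
  BB → possible child types {B, AB} ✗
  BO → possible child types {O, A, B, AB} ✓
  OO → possible child types {O, A} ✓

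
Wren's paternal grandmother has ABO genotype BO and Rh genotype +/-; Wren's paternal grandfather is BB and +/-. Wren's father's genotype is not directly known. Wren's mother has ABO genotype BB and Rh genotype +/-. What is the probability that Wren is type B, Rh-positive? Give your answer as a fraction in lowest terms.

Wren's father's ABO genotype from BO × BB: 1/2 BB, 1/2 BO.
Crossing each possibility with the mother BB and summing P(type B): 1/2·1 + 1/2·1 = 1.
Similarly for Rh via the father's Rh distribution: P(Rh+) = 3/4.
Independent loci: 1 × 3/4 = 3/4.

3/4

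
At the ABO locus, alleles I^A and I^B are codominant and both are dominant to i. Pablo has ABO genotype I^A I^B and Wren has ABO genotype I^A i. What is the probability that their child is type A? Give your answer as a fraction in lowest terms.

1/2

ABO cross I^A I^B × I^A i → offspring phenotypes: 1/2 A, 1/4 B, 1/4 AB.
So P(type A) = 1/2.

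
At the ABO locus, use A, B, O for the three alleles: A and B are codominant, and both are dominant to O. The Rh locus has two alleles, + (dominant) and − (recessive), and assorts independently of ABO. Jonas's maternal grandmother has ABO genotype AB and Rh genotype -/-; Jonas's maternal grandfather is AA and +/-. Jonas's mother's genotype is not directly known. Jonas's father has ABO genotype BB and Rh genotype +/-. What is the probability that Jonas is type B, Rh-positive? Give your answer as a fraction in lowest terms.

5/32

Jonas's mother's ABO genotype from AB × AA: 1/2 AA, 1/2 AB.
Crossing each possibility with the father BB and summing P(type B): 1/2·0 + 1/2·1/2 = 1/4.
Similarly for Rh via the mother's Rh distribution: P(Rh+) = 5/8.
Independent loci: 1/4 × 5/8 = 5/32.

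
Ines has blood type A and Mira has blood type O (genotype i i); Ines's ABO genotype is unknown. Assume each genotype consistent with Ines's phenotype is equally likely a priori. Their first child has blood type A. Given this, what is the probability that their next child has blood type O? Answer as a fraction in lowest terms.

Possible genotypes: Ines ∈ {I^A I^A, I^A i}; Mira ∈ {i i}.
Weight each parental genotype pair by prior × P(type-A child):
  I^A I^A × i i: posterior weight 2/3; P(next child type O) = 0.
  I^A i × i i: posterior weight 1/3; P(next child type O) = 1/2.
Weighted sum = 1/6.

1/6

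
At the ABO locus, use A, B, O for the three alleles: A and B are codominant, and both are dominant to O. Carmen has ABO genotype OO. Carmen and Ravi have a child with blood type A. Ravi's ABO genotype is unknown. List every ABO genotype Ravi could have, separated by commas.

For each candidate genotype of Ravi, check whether crossing it with OO can produce every observed child phenotype.
  AA → possible child types {A} ✓
  AB → possible child types {A, B} ✓
  AO → possible child types {O, A} ✓
  BB → possible child types {B} ✗
  BO → possible child types {O, B} ✗
  OO → possible child types {O} ✗

AA, AB, AO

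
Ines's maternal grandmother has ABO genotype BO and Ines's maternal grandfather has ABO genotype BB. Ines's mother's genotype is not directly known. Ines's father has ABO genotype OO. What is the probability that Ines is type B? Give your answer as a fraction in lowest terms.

Ines's mother's ABO genotype from BO × BB: 1/2 BB, 1/2 BO.
Crossing each possibility with the father OO and summing P(type B): 1/2·1 + 1/2·1/2 = 3/4.

3/4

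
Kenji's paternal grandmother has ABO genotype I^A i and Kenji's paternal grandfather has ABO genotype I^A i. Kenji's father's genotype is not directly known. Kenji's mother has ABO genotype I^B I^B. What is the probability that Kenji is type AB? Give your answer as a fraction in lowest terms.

Kenji's father's ABO genotype from I^A i × I^A i: 1/4 I^A I^A, 1/2 I^A i, 1/4 i i.
Crossing each possibility with the mother I^B I^B and summing P(type AB): 1/4·1 + 1/2·1/2 + 1/4·0 = 1/2.

1/2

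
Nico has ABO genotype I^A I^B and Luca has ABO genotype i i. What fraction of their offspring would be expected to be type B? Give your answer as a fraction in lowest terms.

1/2

ABO cross I^A I^B × i i → offspring phenotypes: 1/2 A, 1/2 B.
So P(type B) = 1/2.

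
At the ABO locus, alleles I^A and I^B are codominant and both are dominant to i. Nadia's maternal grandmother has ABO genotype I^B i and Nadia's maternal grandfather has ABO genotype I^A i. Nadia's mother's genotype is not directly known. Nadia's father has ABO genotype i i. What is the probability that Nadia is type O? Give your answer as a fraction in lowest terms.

Nadia's mother's ABO genotype from I^B i × I^A i: 1/4 I^A I^B, 1/4 I^A i, 1/4 I^B i, 1/4 i i.
Crossing each possibility with the father i i and summing P(type O): 1/4·0 + 1/4·1/2 + 1/4·1/2 + 1/4·1 = 1/2.

1/2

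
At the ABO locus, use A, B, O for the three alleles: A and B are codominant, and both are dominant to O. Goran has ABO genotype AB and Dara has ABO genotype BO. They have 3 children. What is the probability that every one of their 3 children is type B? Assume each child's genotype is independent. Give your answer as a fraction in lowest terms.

ABO cross AB × BO → 1/4 A, 1/2 B, 1/4 AB.
So P(type B) = 1/2 per child.
All 3 independent: (1/2)^3 = 1/8.

1/8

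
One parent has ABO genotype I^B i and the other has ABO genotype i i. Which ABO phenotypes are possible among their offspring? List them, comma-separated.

Gametes from I^B i × i i give offspring ABO genotypes I^B i, i i, i.e. phenotypes O, B.

O, B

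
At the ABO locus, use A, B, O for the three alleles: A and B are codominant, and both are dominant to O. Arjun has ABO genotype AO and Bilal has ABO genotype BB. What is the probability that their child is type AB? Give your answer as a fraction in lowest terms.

1/2

ABO cross AO × BB → offspring phenotypes: 1/2 B, 1/2 AB.
So P(type AB) = 1/2.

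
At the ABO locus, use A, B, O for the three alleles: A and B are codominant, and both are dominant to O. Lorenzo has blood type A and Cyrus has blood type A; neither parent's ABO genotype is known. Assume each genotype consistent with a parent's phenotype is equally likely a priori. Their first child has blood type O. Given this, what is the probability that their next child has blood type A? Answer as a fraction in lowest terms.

3/4

Possible genotypes: Lorenzo ∈ {AA, AO}; Cyrus ∈ {AA, AO}.
Weight each parental genotype pair by prior × P(type-O child):
  AO × AO: posterior weight 1; P(next child type A) = 3/4.
Weighted sum = 3/4.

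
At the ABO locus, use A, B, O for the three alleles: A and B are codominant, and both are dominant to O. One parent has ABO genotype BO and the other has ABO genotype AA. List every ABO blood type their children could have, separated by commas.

Gametes from BO × AA give offspring ABO genotypes AB, AO, i.e. phenotypes A, AB.

A, AB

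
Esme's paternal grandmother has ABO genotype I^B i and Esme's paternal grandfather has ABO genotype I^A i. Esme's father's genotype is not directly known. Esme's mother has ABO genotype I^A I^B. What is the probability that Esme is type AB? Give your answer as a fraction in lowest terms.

1/4

Esme's father's ABO genotype from I^B i × I^A i: 1/4 I^A I^B, 1/4 I^A i, 1/4 I^B i, 1/4 i i.
Crossing each possibility with the mother I^A I^B and summing P(type AB): 1/4·1/2 + 1/4·1/4 + 1/4·1/4 + 1/4·0 = 1/4.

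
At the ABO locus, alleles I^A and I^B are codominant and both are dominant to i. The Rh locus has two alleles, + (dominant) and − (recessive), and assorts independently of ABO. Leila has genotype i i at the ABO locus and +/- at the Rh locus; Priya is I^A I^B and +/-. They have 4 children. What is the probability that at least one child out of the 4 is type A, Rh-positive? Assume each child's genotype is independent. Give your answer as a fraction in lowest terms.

3471/4096

ABO cross i i × I^A I^B → 1/2 A, 1/2 B.
Rh cross +/- × +/- → 3/4 Rh+, 1/4 Rh-; so P(type A, Rh-positive) = 1/2 × 3/4 = 3/8 per child.
P(none) = (5/8)^4 = 625/4096; P(at least one) = 1 − 625/4096 = 3471/4096.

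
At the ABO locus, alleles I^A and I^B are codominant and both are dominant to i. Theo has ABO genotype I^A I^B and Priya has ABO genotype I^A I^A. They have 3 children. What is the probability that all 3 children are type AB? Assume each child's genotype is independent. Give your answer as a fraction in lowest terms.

1/8

ABO cross I^A I^B × I^A I^A → 1/2 A, 1/2 AB.
So P(type AB) = 1/2 per child.
All 3 independent: (1/2)^3 = 1/8.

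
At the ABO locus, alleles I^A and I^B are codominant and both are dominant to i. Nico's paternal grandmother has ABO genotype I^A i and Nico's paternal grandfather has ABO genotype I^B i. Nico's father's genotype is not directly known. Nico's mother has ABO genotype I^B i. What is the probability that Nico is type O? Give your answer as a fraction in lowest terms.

Nico's father's ABO genotype from I^A i × I^B i: 1/4 I^A I^B, 1/4 I^A i, 1/4 I^B i, 1/4 i i.
Crossing each possibility with the mother I^B i and summing P(type O): 1/4·0 + 1/4·1/4 + 1/4·1/4 + 1/4·1/2 = 1/4.

1/4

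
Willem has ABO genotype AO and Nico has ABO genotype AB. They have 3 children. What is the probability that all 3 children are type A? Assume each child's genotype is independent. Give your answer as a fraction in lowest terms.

1/8

ABO cross AO × AB → 1/2 A, 1/4 B, 1/4 AB.
So P(type A) = 1/2 per child.
All 3 independent: (1/2)^3 = 1/8.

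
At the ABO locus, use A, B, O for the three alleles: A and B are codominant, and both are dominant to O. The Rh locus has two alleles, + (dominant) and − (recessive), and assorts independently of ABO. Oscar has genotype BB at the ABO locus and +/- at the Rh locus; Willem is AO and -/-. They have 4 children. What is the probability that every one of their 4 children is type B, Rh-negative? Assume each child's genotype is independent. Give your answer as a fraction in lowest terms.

1/256

ABO cross BB × AO → 1/2 B, 1/2 AB.
Rh cross +/- × -/- → 1/2 Rh+, 1/2 Rh-; so P(type B, Rh-negative) = 1/2 × 1/2 = 1/4 per child.
All 4 independent: (1/4)^4 = 1/256.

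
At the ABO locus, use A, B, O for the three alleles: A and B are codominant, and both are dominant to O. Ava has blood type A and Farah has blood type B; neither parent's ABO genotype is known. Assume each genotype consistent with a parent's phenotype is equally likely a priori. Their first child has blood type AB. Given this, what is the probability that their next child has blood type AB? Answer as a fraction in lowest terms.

25/36

Possible genotypes: Ava ∈ {AA, AO}; Farah ∈ {BB, BO}.
Weight each parental genotype pair by prior × P(type-AB child):
  AA × BB: posterior weight 4/9; P(next child type AB) = 1.
  AA × BO: posterior weight 2/9; P(next child type AB) = 1/2.
  AO × BB: posterior weight 2/9; P(next child type AB) = 1/2.
  AO × BO: posterior weight 1/9; P(next child type AB) = 1/4.
Weighted sum = 25/36.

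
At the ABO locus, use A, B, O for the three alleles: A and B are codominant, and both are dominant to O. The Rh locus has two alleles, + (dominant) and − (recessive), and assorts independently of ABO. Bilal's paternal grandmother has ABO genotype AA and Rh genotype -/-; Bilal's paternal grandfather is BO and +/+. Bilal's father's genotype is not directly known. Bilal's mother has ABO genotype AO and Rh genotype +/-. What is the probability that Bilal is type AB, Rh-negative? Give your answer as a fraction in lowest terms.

Bilal's father's ABO genotype from AA × BO: 1/2 AB, 1/2 AO.
Crossing each possibility with the mother AO and summing P(type AB): 1/2·1/4 + 1/2·0 = 1/8.
Similarly for Rh via the father's Rh distribution: P(Rh-) = 1/4.
Independent loci: 1/8 × 1/4 = 1/32.

1/32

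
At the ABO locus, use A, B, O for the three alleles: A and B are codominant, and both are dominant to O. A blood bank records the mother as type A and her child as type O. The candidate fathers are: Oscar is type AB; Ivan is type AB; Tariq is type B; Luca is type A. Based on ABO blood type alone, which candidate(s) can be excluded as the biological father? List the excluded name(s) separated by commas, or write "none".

A candidate is excluded only if no genotype consistent with his phenotype could produce a type O child with a type A mother.
Oscar (type AB): no genotype consistent with that phenotype can produce a type-O child with a type-A mother.
Ivan (type AB): no genotype consistent with that phenotype can produce a type-O child with a type-A mother.

Oscar, Ivan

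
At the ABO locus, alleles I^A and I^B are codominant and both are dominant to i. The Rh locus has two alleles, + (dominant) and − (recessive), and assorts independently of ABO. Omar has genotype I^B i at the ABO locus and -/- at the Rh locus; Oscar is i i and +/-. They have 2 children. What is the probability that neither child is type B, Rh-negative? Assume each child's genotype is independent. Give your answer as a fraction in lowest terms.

ABO cross I^B i × i i → 1/2 O, 1/2 B.
Rh cross -/- × +/- → 1/2 Rh+, 1/2 Rh-; so P(type B, Rh-negative) = 1/2 × 1/2 = 1/4 per child.
P(not type B, Rh-negative) = 3/4 for one child; (3/4)^2 = 9/16.

9/16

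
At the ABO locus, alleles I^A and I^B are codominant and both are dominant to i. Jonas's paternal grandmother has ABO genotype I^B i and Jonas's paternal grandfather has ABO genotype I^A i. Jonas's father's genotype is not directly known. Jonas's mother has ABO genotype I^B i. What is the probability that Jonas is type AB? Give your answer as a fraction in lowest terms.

1/8

Jonas's father's ABO genotype from I^B i × I^A i: 1/4 I^A I^B, 1/4 I^A i, 1/4 I^B i, 1/4 i i.
Crossing each possibility with the mother I^B i and summing P(type AB): 1/4·1/4 + 1/4·1/4 + 1/4·0 + 1/4·0 = 1/8.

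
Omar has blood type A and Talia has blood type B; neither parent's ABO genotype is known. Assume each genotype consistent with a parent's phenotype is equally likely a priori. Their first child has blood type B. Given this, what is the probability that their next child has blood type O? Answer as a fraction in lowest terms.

Possible genotypes: Omar ∈ {AA, AO}; Talia ∈ {BB, BO}.
Weight each parental genotype pair by prior × P(type-B child):
  AO × BB: posterior weight 2/3; P(next child type O) = 0.
  AO × BO: posterior weight 1/3; P(next child type O) = 1/4.
Weighted sum = 1/12.

1/12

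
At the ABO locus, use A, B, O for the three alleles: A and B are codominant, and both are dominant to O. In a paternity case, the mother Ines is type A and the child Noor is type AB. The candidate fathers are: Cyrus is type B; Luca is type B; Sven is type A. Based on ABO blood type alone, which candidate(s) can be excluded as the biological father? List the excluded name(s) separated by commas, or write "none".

A candidate is excluded only if no genotype consistent with his phenotype could produce a type AB child with a type A mother.
Sven (type A): no genotype consistent with that phenotype can produce a type-AB child with a type-A mother.

Sven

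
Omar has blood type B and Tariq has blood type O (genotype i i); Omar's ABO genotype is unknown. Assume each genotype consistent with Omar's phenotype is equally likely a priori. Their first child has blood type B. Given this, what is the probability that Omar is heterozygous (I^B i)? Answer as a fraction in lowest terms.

Possible genotypes: Omar ∈ {I^B I^B, I^B i}; Tariq ∈ {i i}.
Weight each parental genotype pair by prior × P(type-B child):
  I^B I^B × i i: posterior weight 2/3.
  I^B i × i i: posterior weight 1/3.
Sum the posterior weight over pairs where Omar is I^B i: 1/3.

1/3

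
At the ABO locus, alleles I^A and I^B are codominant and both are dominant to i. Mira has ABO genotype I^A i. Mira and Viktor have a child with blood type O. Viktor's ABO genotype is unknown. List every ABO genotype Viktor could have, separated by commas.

I^A i, I^B i, i i

For each candidate genotype of Viktor, check whether crossing it with I^A i can produce every observed child phenotype.
  I^A I^A → possible child types {A} ✗
  I^A I^B → possible child types {A, B, AB} ✗
  I^A i → possible child types {O, A} ✓
  I^B I^B → possible child types {B, AB} ✗
  I^B i → possible child types {O, A, B, AB} ✓
  i i → possible child types {O, A} ✓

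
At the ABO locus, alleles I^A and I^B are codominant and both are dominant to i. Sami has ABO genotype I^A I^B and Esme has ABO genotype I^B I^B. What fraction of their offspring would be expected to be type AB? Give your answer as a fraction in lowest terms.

1/2

ABO cross I^A I^B × I^B I^B → offspring phenotypes: 1/2 B, 1/2 AB.
So P(type AB) = 1/2.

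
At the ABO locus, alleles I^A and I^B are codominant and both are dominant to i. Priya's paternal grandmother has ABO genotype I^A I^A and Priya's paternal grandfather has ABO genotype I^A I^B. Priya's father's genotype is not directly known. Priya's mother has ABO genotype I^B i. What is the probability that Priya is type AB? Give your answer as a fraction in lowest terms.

Priya's father's ABO genotype from I^A I^A × I^A I^B: 1/2 I^A I^A, 1/2 I^A I^B.
Crossing each possibility with the mother I^B i and summing P(type AB): 1/2·1/2 + 1/2·1/4 = 3/8.

3/8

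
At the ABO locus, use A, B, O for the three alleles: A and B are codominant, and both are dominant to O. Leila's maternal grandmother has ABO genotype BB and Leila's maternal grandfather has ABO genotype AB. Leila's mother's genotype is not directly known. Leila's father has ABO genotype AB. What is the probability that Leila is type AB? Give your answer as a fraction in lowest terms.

1/2

Leila's mother's ABO genotype from BB × AB: 1/2 AB, 1/2 BB.
Crossing each possibility with the father AB and summing P(type AB): 1/2·1/2 + 1/2·1/2 = 1/2.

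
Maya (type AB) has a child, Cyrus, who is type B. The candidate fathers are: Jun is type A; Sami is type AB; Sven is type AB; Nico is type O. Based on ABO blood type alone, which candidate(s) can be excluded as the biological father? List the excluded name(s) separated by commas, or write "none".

none

A candidate is excluded only if no genotype consistent with his phenotype could produce a type B child with a type AB mother.
Every candidate has at least one consistent genotype combination, so none can be excluded.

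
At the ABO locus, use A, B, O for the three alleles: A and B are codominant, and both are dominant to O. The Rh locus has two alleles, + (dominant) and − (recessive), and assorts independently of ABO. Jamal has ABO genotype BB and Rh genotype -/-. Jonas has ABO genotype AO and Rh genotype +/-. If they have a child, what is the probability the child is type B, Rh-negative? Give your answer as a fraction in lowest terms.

1/4

ABO cross BB × AO → offspring phenotypes: 1/2 B, 1/2 AB.
Rh cross -/- × +/- → 1/2 Rh+, 1/2 Rh-.
Independent loci: P(type B, Rh-negative) = 1/2 × 1/2 = 1/4.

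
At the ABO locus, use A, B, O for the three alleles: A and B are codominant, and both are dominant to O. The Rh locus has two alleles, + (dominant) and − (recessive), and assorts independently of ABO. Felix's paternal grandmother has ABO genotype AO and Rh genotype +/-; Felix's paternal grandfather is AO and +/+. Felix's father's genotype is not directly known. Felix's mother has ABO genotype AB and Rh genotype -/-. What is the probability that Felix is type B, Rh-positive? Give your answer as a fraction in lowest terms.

Felix's father's ABO genotype from AO × AO: 1/4 AA, 1/2 AO, 1/4 OO.
Crossing each possibility with the mother AB and summing P(type B): 1/4·0 + 1/2·1/4 + 1/4·1/2 = 1/4.
Similarly for Rh via the father's Rh distribution: P(Rh+) = 3/4.
Independent loci: 1/4 × 3/4 = 3/16.

3/16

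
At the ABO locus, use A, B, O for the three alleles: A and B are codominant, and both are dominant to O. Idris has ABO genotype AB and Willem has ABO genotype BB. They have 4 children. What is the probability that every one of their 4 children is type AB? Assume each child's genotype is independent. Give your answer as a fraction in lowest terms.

1/16

ABO cross AB × BB → 1/2 B, 1/2 AB.
So P(type AB) = 1/2 per child.
All 4 independent: (1/2)^4 = 1/16.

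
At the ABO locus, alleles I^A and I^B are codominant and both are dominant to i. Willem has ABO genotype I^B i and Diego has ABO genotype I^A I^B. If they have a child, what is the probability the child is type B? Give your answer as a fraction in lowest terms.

ABO cross I^B i × I^A I^B → offspring phenotypes: 1/4 A, 1/2 B, 1/4 AB.
So P(type B) = 1/2.

1/2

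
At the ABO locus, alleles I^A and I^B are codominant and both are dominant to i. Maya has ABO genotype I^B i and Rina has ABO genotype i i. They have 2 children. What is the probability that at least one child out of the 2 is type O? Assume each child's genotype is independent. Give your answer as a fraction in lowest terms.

3/4

ABO cross I^B i × i i → 1/2 O, 1/2 B.
So P(type O) = 1/2 per child.
P(none) = (1/2)^2 = 1/4; P(at least one) = 1 − 1/4 = 3/4.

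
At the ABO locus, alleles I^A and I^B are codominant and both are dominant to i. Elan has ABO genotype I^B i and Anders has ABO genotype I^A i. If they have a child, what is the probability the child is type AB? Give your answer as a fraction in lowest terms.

ABO cross I^B i × I^A i → offspring phenotypes: 1/4 O, 1/4 A, 1/4 B, 1/4 AB.
So P(type AB) = 1/4.

1/4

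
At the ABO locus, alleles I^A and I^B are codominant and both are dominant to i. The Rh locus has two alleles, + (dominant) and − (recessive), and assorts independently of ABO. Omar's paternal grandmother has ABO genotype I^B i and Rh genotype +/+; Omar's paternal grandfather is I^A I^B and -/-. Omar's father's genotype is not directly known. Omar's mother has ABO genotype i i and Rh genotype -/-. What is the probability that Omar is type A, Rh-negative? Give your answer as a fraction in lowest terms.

Omar's father's ABO genotype from I^B i × I^A I^B: 1/4 I^A I^B, 1/4 I^A i, 1/4 I^B I^B, 1/4 I^B i.
Crossing each possibility with the mother i i and summing P(type A): 1/4·1/2 + 1/4·1/2 + 1/4·0 + 1/4·0 = 1/4.
Similarly for Rh via the father's Rh distribution: P(Rh-) = 1/2.
Independent loci: 1/4 × 1/2 = 1/8.

1/8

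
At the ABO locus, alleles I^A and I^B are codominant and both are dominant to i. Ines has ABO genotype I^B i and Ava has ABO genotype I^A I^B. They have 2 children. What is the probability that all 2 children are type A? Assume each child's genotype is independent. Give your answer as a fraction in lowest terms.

ABO cross I^B i × I^A I^B → 1/4 A, 1/2 B, 1/4 AB.
So P(type A) = 1/4 per child.
All 2 independent: (1/4)^2 = 1/16.

1/16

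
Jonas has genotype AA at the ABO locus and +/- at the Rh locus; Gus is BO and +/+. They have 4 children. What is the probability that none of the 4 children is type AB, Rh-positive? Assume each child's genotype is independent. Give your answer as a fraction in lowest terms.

1/16

ABO cross AA × BO → 1/2 A, 1/2 AB.
Rh cross +/- × +/+ → 1 Rh+; so P(type AB, Rh-positive) = 1/2 × 1 = 1/2 per child.
P(not type AB, Rh-positive) = 1/2 for one child; (1/2)^4 = 1/16.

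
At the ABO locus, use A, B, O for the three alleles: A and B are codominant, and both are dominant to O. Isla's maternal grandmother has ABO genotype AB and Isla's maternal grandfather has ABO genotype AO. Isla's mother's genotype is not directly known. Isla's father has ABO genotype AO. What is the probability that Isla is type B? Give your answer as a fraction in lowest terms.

Isla's mother's ABO genotype from AB × AO: 1/4 AA, 1/4 AB, 1/4 AO, 1/4 BO.
Crossing each possibility with the father AO and summing P(type B): 1/4·0 + 1/4·1/4 + 1/4·0 + 1/4·1/4 = 1/8.

1/8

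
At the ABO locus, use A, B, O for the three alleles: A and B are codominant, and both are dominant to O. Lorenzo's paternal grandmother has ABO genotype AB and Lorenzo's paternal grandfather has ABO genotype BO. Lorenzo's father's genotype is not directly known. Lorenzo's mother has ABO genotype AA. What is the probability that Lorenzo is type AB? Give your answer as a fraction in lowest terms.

1/2

Lorenzo's father's ABO genotype from AB × BO: 1/4 AB, 1/4 AO, 1/4 BB, 1/4 BO.
Crossing each possibility with the mother AA and summing P(type AB): 1/4·1/2 + 1/4·0 + 1/4·1 + 1/4·1/2 = 1/2.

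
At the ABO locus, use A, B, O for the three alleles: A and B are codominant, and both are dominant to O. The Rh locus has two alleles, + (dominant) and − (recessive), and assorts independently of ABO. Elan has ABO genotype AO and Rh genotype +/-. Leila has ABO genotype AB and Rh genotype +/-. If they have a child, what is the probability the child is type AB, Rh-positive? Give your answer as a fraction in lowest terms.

3/16

ABO cross AO × AB → offspring phenotypes: 1/2 A, 1/4 B, 1/4 AB.
Rh cross +/- × +/- → 3/4 Rh+, 1/4 Rh-.
Independent loci: P(type AB, Rh-positive) = 1/4 × 3/4 = 3/16.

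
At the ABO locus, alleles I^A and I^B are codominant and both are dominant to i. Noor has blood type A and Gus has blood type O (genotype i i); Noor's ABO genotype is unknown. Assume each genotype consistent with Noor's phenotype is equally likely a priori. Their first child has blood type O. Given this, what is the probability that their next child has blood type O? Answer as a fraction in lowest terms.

1/2

Possible genotypes: Noor ∈ {I^A I^A, I^A i}; Gus ∈ {i i}.
Weight each parental genotype pair by prior × P(type-O child):
  I^A i × i i: posterior weight 1; P(next child type O) = 1/2.
Weighted sum = 1/2.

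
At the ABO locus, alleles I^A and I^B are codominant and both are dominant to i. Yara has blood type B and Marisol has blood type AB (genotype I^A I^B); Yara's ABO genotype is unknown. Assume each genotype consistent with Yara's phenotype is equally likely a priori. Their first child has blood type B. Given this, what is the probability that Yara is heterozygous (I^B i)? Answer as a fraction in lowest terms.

Possible genotypes: Yara ∈ {I^B I^B, I^B i}; Marisol ∈ {I^A I^B}.
Weight each parental genotype pair by prior × P(type-B child):
  I^B I^B × I^A I^B: posterior weight 1/2.
  I^B i × I^A I^B: posterior weight 1/2.
Sum the posterior weight over pairs where Yara is I^B i: 1/2.

1/2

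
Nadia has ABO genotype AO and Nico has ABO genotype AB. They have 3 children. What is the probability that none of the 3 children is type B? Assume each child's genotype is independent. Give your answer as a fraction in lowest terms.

27/64

ABO cross AO × AB → 1/2 A, 1/4 B, 1/4 AB.
So P(type B) = 1/4 per child.
P(not type B) = 3/4 for one child; (3/4)^3 = 27/64.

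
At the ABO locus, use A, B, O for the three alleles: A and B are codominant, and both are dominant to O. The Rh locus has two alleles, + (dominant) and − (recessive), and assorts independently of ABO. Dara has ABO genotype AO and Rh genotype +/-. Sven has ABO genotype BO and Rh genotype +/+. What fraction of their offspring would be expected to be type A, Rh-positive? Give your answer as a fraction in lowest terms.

ABO cross AO × BO → offspring phenotypes: 1/4 O, 1/4 A, 1/4 B, 1/4 AB.
Rh cross +/- × +/+ → 1 Rh+.
Independent loci: P(type A, Rh-positive) = 1/4 × 1 = 1/4.

1/4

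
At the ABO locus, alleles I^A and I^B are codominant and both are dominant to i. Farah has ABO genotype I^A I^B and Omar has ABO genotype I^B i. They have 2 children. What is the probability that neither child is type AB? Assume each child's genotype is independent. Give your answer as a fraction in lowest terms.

ABO cross I^A I^B × I^B i → 1/4 A, 1/2 B, 1/4 AB.
So P(type AB) = 1/4 per child.
P(not type AB) = 3/4 for one child; (3/4)^2 = 9/16.

9/16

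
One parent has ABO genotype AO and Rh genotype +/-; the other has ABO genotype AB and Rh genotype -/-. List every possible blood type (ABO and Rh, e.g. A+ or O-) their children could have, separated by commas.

A+, A-, B+, B-, AB+, AB-

Gametes from AO × AB give offspring ABO genotypes AA, AB, AO, BO, i.e. phenotypes A, B, AB.
Rh cross +/- × -/- → phenotypes Rh+, Rh-.
Combining independently: A+, A-, B+, B-, AB+, AB-.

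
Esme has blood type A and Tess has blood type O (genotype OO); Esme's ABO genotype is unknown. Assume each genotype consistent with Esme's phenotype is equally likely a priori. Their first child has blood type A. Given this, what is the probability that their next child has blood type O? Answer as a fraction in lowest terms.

1/6

Possible genotypes: Esme ∈ {AA, AO}; Tess ∈ {OO}.
Weight each parental genotype pair by prior × P(type-A child):
  AA × OO: posterior weight 2/3; P(next child type O) = 0.
  AO × OO: posterior weight 1/3; P(next child type O) = 1/2.
Weighted sum = 1/6.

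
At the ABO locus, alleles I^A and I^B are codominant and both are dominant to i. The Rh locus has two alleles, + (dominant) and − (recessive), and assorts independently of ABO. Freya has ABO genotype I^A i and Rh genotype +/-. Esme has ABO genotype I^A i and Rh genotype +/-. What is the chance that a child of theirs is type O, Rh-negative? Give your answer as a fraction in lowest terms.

1/16

ABO cross I^A i × I^A i → offspring phenotypes: 1/4 O, 3/4 A.
Rh cross +/- × +/- → 3/4 Rh+, 1/4 Rh-.
Independent loci: P(type O, Rh-negative) = 1/4 × 1/4 = 1/16.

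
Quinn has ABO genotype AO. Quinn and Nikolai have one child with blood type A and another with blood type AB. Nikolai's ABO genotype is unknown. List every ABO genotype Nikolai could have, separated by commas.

AB, BO

For each candidate genotype of Nikolai, check whether crossing it with AO can produce every observed child phenotype.
  AA → possible child types {A} ✗
  AB → possible child types {A, B, AB} ✓
  AO → possible child types {O, A} ✗
  BB → possible child types {B, AB} ✗
  BO → possible child types {O, A, B, AB} ✓
  OO → possible child types {O, A} ✗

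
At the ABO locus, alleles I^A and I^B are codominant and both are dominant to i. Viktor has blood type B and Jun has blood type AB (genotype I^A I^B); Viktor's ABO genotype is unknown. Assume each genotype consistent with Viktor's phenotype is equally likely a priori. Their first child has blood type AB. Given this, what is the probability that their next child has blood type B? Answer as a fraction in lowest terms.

1/2

Possible genotypes: Viktor ∈ {I^B I^B, I^B i}; Jun ∈ {I^A I^B}.
Weight each parental genotype pair by prior × P(type-AB child):
  I^B I^B × I^A I^B: posterior weight 2/3; P(next child type B) = 1/2.
  I^B i × I^A I^B: posterior weight 1/3; P(next child type B) = 1/2.
Weighted sum = 1/2.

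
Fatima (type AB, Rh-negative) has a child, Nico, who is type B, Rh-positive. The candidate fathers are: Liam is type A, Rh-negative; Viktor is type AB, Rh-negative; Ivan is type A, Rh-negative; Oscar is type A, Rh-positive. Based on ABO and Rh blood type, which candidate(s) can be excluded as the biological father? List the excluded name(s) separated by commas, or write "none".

A candidate is excluded only if no genotype consistent with his phenotype could produce a type B, Rh-positive child with a type AB, Rh-negative mother.
Liam (type A, Rh-): no genotype consistent with that phenotype can produce a type-B Rh+ child with a type-AB mother.
Viktor (type AB, Rh-): no genotype consistent with that phenotype can produce a type-B Rh+ child with a type-AB mother.
Ivan (type A, Rh-): no genotype consistent with that phenotype can produce a type-B Rh+ child with a type-AB mother.

Liam, Viktor, Ivan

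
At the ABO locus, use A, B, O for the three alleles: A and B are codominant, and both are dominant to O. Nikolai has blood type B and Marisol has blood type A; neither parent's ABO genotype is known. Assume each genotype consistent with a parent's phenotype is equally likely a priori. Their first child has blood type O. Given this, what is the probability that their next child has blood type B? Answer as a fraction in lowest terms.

1/4

Possible genotypes: Nikolai ∈ {BB, BO}; Marisol ∈ {AA, AO}.
Weight each parental genotype pair by prior × P(type-O child):
  BO × AO: posterior weight 1; P(next child type B) = 1/4.
Weighted sum = 1/4.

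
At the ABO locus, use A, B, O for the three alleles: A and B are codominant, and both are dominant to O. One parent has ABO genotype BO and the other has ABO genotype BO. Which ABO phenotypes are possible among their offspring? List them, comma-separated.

O, B

Gametes from BO × BO give offspring ABO genotypes BB, BO, OO, i.e. phenotypes O, B.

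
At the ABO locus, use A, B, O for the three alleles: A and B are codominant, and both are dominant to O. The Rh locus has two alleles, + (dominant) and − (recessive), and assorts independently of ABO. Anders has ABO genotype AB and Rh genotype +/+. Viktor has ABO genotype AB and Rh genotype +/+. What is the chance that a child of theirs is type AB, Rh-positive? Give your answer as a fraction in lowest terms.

1/2

ABO cross AB × AB → offspring phenotypes: 1/4 A, 1/4 B, 1/2 AB.
Rh cross +/+ × +/+ → 1 Rh+.
Independent loci: P(type AB, Rh-positive) = 1/2 × 1 = 1/2.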